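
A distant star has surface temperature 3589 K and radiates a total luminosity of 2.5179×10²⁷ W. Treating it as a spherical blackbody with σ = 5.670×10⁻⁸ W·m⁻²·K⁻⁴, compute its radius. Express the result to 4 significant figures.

R ≈ 4.615×10⁹ m

L = 4πR²σT⁴ ⇒ R = √(L/(4πσT⁴)).
σT⁴ = 9.40756×10⁶ W/m², so R = √(2.5179×10²⁷/(4π×9.40756×10⁶)) = 4.615×10⁹ m.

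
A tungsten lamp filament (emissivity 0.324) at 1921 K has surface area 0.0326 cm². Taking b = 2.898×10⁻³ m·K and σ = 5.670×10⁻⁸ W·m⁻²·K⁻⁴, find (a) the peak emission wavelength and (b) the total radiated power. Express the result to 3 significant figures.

(a) λ_max = b/T = 2.898×10⁻³/1921 = 1.509×10⁻⁶ m = 1.51 μm.
Area A = 0.0326 cm² = 3.26×10⁻⁶ m².
(b) P = εσAT⁴ = 0.324×5.670×10⁻⁸×3.26×10⁻⁶×(1921)⁴ = 0.816 W.

λ_max ≈ 1.51 μm; P ≈ 0.816 W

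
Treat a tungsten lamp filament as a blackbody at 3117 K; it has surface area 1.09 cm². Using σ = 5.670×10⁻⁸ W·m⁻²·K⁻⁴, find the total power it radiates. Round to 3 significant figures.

P ≈ 583 W

Area A = 1.09 cm² = 1.09×10⁻⁴ m².
P = σAT⁴ = 5.670×10⁻⁸ × 1.09×10⁻⁴ × (3117)⁴ = 583 W.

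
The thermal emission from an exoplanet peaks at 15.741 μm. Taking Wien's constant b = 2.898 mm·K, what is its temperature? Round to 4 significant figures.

Wien's law gives T = b/λ_max = (2.898×10⁻³ m·K)/(1.5741×10⁻⁵ m) = 184.1 K.

T ≈ 184.1 K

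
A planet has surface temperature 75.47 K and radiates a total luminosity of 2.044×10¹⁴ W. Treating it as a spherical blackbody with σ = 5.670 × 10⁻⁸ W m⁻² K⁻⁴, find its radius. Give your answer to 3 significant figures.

L = 4πR²σT⁴ ⇒ R = √(L/(4πσT⁴)).
σT⁴ = 1.83942 W/m², so R = √(2.044×10¹⁴/(4π×1.83942)) = 2.97×10⁶ m.

R ≈ 2.97×10⁶ m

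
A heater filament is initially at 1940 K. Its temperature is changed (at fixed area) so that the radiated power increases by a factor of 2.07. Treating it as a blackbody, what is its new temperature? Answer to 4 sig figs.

T₂ ≈ 2327 K

P ∝ T⁴, so T₂/T₁ = (P₂/P₁)^(1/4) = (2.07)^(1/4) = 1.19948.
T₂ = 1940 × 1.19948 = 2327 K.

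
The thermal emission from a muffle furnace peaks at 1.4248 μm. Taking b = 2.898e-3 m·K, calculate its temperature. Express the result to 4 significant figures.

Wien's law gives T = b/λ_max = (2.898×10⁻³ m·K)/(1.4248×10⁻⁶ m) = 2034 K.

T ≈ 2034 K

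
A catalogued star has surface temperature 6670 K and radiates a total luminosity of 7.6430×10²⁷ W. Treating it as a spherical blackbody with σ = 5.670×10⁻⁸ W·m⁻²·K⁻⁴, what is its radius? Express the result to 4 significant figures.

R ≈ 2.328×10⁹ m

L = 4πR²σT⁴ ⇒ R = √(L/(4πσT⁴)).
σT⁴ = 1.12224×10⁸ W/m², so R = √(7.6430×10²⁷/(4π×1.12224×10⁸)) = 2.328×10⁹ m.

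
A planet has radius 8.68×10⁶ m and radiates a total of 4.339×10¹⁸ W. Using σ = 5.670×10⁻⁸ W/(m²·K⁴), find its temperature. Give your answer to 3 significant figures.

T ≈ 533 K

Surface area A = 4πR² = 4π(8.68×10⁶ m)² = 9.46781×10¹⁴ m².
P = σAT⁴ ⇒ T = (P/(σA))^(1/4) = (4.339×10¹⁸/(5.670×10⁻⁸×9.46781×10¹⁴))^(1/4) = 533 K.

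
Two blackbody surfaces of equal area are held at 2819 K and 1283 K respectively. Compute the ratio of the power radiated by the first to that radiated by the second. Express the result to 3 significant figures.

P₁/P₂ ≈ 23.3

With equal areas, P₁/P₂ = (T₁/T₂)⁴ = (2819/1283)⁴ = 23.3.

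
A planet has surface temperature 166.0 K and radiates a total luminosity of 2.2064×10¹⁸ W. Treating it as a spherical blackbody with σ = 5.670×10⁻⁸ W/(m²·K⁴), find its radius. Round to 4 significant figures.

L = 4πR²σT⁴ ⇒ R = √(L/(4πσT⁴)).
σT⁴ = 43.0542 W/m², so R = √(2.2064×10¹⁸/(4π×43.0542)) = 6.386×10⁷ m.

R ≈ 6.386×10⁷ m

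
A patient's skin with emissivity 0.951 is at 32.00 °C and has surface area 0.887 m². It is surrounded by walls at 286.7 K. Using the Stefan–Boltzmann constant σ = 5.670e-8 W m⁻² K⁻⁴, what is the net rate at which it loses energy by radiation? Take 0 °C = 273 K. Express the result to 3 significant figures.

Net loss ≈ 90.7 W

T = 32.00 °C + 273 = 305.00 K.
Area A = 0.887 m².
Net radiated power P_net = εσA(T⁴ − T₀⁴) = 0.951×5.670×10⁻⁸×0.887×(305.00⁴ − 286.7⁴).
T⁴ − T₀⁴ = 8.65365×10⁹ − 6.75633×10⁹ = 1.89732×10⁹ K⁴, so P_net = 90.7 W.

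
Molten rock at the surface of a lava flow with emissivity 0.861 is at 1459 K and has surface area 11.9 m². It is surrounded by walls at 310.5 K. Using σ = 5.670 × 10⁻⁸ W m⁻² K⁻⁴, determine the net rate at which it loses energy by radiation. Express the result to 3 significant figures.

Net loss ≈ 2.63×10⁶ W

Area A = 11.9 m².
Net radiated power P_net = εσA(T⁴ − T₀⁴) = 0.861×5.670×10⁻⁸×11.9×(1459⁴ − 310.5⁴).
T⁴ − T₀⁴ = 4.53128×10¹² − 9.29494×10⁹ = 4.52199×10¹² K⁴, so P_net = 2.63×10⁶ W.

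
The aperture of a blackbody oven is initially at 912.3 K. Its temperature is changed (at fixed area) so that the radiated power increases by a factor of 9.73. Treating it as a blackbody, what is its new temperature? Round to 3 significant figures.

P ∝ T⁴, so T₂/T₁ = (P₂/P₁)^(1/4) = (9.73)^(1/4) = 1.76615.
T₂ = 912.3 × 1.76615 = 1.61×10³ K.

T₂ ≈ 1.61×10³ K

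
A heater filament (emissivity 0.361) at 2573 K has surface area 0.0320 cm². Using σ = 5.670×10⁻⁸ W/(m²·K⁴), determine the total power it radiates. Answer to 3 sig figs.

Area A = 0.0320 cm² = 3.20×10⁻⁶ m².
P = εσAT⁴ = 0.361 × 5.670×10⁻⁸ × 3.20×10⁻⁶ × (2573)⁴ = 2.87 W.

P ≈ 2.87 W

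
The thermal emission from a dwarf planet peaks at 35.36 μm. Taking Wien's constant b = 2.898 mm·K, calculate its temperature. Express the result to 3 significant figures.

Wien's law gives T = b/λ_max = (2.898×10⁻³ m·K)/(3.536×10⁻⁵ m) = 82.0 K.

T ≈ 82.0 K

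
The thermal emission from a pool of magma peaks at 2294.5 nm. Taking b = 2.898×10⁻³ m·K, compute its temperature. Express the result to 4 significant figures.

T ≈ 1263 K

Wien's law gives T = b/λ_max = (2.898×10⁻³ m·K)/(2.2945×10⁻⁶ m) = 1263 K.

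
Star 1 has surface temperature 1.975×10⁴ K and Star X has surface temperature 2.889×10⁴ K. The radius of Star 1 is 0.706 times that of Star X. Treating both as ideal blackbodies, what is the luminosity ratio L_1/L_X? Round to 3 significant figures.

L ∝ R²T⁴, so L_1/L_X = (R_1/R_X)²(T_1/T_X)⁴ = (0.706)² × (1.975×10⁴/2.889×10⁴)⁴ = 0.498436 × 0.218413 = 0.109.

L_1/L_X ≈ 0.109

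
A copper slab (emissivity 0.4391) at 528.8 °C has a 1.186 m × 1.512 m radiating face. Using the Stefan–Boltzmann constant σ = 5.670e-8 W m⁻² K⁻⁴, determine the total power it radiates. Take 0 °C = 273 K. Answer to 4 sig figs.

T = 528.8 °C + 273 = 801.8 K.
Area A = 1.186 × 1.512 = 1.79323 m².
P = εσAT⁴ = 0.4391 × 5.670×10⁻⁸ × 1.79323 × (801.8)⁴ = 1.845×10⁴ W.

P ≈ 1.845×10⁴ W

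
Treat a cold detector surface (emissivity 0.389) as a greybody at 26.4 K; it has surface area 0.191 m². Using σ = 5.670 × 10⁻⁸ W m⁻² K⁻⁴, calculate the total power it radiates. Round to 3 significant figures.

P ≈ 2.05×10⁻³ W

Area A = 0.191 m².
P = εσAT⁴ = 0.389 × 5.670×10⁻⁸ × 0.191 × (26.4)⁴ = 2.05×10⁻³ W.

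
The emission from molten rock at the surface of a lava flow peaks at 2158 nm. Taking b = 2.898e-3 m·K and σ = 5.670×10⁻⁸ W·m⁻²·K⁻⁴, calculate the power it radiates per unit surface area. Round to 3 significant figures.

Wien's law: T = b/λ_max = 2.898×10⁻³/2.158×10⁻⁶ = 1342.91 K.
Then I = σT⁴ = 5.670×10⁻⁸×(1342.91)⁴ = 1.84×10⁵ W/m².

I ≈ 1.84×10⁵ W/m²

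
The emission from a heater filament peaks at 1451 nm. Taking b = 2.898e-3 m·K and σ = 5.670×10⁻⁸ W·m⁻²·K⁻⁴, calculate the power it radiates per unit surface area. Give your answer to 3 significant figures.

Wien's law: T = b/λ_max = 2.898×10⁻³/1.451×10⁻⁶ = 1997.24 K.
Then I = σT⁴ = 5.670×10⁻⁸×(1997.24)⁴ = 9.02×10⁵ W/m².

I ≈ 9.02×10⁵ W/m²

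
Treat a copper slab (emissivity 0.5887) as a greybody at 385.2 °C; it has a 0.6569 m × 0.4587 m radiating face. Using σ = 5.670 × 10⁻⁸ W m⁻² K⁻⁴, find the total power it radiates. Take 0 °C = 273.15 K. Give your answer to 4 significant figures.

P ≈ 1889 W

T = 385.2 °C + 273.15 = 658.35 K.
Area A = 0.6569 × 0.4587 = 0.30132 m².
P = εσAT⁴ = 0.5887 × 5.670×10⁻⁸ × 0.30132 × (658.35)⁴ = 1889 W.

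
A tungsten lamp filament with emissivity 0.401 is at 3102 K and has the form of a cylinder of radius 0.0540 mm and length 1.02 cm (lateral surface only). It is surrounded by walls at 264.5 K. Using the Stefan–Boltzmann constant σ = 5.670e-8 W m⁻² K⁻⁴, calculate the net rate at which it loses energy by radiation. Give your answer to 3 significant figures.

Lateral area A = 2πrL = 2π×5.40×10⁻⁵×0.0102 = 3.46078×10⁻⁶ m².
Net radiated power P_net = εσA(T⁴ − T₀⁴) = 0.401×5.670×10⁻⁸×3.46078×10⁻⁶×(3102⁴ − 264.5⁴).
T⁴ − T₀⁴ = 9.25907×10¹³ − 4.89444×10⁹ = 9.25858×10¹³ K⁴, so P_net = 7.29 W.

Net loss ≈ 7.29 W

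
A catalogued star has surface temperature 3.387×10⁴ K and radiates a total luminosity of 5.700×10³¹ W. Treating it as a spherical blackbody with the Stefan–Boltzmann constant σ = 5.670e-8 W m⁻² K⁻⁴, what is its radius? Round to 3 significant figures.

L = 4πR²σT⁴ ⇒ R = √(L/(4πσT⁴)).
σT⁴ = 7.46180×10¹⁰ W/m², so R = √(5.700×10³¹/(4π×7.46180×10¹⁰)) = 7.80×10⁹ m.

R ≈ 7.80×10⁹ m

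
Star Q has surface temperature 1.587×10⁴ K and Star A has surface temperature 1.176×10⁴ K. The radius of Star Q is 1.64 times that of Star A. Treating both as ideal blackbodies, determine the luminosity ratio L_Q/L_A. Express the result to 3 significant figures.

L ∝ R²T⁴, so L_Q/L_A = (R_Q/R_A)²(T_Q/T_A)⁴ = (1.64)² × (1.587×10⁴/1.176×10⁴)⁴ = 2.6896 × 3.31649 = 8.92.

L_Q/L_A ≈ 8.92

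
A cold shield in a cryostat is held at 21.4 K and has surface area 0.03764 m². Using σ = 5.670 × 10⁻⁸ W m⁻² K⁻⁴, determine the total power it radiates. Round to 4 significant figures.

Area A = 0.03764 m².
P = σAT⁴ = 5.670×10⁻⁸ × 0.03764 × (21.4)⁴ = 4.476×10⁻⁴ W.

P ≈ 4.476×10⁻⁴ W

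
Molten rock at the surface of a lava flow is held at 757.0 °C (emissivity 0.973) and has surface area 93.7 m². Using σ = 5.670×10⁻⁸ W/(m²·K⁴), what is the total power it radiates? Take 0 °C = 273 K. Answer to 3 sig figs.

T = 757.0 °C + 273 = 1030.0 K.
Area A = 93.7 m².
P = εσAT⁴ = 0.973 × 5.670×10⁻⁸ × 93.7 × (1030.0)⁴ = 5.82×10⁶ W.

P ≈ 5.82×10⁶ W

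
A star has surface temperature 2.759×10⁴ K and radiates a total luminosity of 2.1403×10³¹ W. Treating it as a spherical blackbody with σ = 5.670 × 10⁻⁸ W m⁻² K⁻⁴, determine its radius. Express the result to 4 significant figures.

R ≈ 7.200×10⁹ m

L = 4πR²σT⁴ ⇒ R = √(L/(4πσT⁴)).
σT⁴ = 3.28541×10¹⁰ W/m², so R = √(2.1403×10³¹/(4π×3.28541×10¹⁰)) = 7.200×10⁹ m.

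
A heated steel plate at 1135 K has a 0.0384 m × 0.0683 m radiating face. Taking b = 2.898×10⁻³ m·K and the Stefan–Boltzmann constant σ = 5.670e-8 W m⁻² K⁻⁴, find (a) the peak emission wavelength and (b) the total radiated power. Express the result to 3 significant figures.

λ_max ≈ 2.55×10³ nm; P ≈ 247 W

(a) λ_max = b/T = 2.898×10⁻³/1135 = 2.553×10⁻⁶ m = 2.55×10³ nm.
Area A = 0.0384 × 0.0683 = 2.62272×10⁻³ m².
(b) P = σAT⁴ = 5.670×10⁻⁸×2.62272×10⁻³×(1135)⁴ = 247 W.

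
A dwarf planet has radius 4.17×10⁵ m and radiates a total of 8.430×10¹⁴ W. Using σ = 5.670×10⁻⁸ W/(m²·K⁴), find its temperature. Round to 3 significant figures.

T ≈ 287 K

Surface area A = 4πR² = 4π(4.17×10⁵ m)² = 2.18515×10¹² m².
P = σAT⁴ ⇒ T = (P/(σA))^(1/4) = (8.430×10¹⁴/(5.670×10⁻⁸×2.18515×10¹²))^(1/4) = 287 K.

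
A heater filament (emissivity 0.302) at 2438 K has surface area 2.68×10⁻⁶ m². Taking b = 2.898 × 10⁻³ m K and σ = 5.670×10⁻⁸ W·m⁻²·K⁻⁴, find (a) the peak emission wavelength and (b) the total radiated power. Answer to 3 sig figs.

(a) λ_max = b/T = 2.898×10⁻³/2438 = 1.189×10⁻⁶ m = 1.19×10³ nm.
Area A = 2.68×10⁻⁶ m².
(b) P = εσAT⁴ = 0.302×5.670×10⁻⁸×2.68×10⁻⁶×(2438)⁴ = 1.62 W.

λ_max ≈ 1.19×10³ nm; P ≈ 1.62 W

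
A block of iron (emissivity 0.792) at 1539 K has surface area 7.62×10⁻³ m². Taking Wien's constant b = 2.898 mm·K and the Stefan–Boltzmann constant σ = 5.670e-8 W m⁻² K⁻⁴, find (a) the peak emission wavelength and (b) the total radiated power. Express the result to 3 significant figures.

λ_max ≈ 1.88×10³ nm; P ≈ 1.92×10³ W

(a) λ_max = b/T = 2.898×10⁻³/1539 = 1.883×10⁻⁶ m = 1.88×10³ nm.
Area A = 7.62×10⁻³ m².
(b) P = εσAT⁴ = 0.792×5.670×10⁻⁸×7.62×10⁻³×(1539)⁴ = 1.92×10³ W.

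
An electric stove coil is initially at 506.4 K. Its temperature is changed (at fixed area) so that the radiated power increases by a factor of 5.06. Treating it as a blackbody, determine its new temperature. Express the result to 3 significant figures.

T₂ ≈ 760 K

P ∝ T⁴, so T₂/T₁ = (P₂/P₁)^(1/4) = (5.06)^(1/4) = 1.49981.
T₂ = 506.4 × 1.49981 = 760 K.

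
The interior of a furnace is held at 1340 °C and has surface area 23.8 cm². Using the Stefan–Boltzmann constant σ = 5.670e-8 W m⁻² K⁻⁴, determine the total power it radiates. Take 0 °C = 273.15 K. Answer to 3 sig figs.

P ≈ 914 W

T = 1340 °C + 273.15 = 1613.15 K.
Area A = 23.8 cm² = 2.38×10⁻³ m².
P = σAT⁴ = 5.670×10⁻⁸ × 2.38×10⁻³ × (1613.15)⁴ = 914 W.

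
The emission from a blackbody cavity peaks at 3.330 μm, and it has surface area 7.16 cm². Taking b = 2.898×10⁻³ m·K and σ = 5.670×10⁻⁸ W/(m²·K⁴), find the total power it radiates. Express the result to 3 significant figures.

Wien's law: T = b/λ_max = 2.898×10⁻³/3.330×10⁻⁶ = 870.270 K.
Area A = 7.16 cm² = 7.16×10⁻⁴ m².
Then P = σAT⁴ = 5.670×10⁻⁸×7.16×10⁻⁴×(870.270)⁴ = 23.3 W.

P ≈ 23.3 W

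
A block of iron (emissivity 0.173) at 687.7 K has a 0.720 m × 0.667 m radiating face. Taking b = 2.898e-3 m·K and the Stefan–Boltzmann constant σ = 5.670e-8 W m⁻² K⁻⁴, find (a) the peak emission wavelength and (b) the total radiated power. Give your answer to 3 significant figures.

(a) λ_max = b/T = 2.898×10⁻³/687.7 = 4.214×10⁻⁶ m = 4.21 μm.
Area A = 0.720 × 0.667 = 0.48024 m².
(b) P = εσAT⁴ = 0.173×5.670×10⁻⁸×0.48024×(687.7)⁴ = 1.05×10³ W.

λ_max ≈ 4.21 μm; P ≈ 1.05×10³ W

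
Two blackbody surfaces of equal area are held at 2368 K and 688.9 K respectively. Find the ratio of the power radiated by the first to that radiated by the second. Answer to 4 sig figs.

P₁/P₂ ≈ 139.6

With equal areas, P₁/P₂ = (T₁/T₂)⁴ = (2368/688.9)⁴ = 139.6.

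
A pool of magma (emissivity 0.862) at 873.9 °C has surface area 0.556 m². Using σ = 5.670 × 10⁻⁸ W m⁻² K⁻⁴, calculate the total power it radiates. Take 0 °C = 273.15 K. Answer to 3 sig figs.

T = 873.9 °C + 273.15 = 1147.05 K.
Area A = 0.556 m².
P = εσAT⁴ = 0.862 × 5.670×10⁻⁸ × 0.556 × (1147.05)⁴ = 4.70×10⁴ W.

P ≈ 4.70×10⁴ W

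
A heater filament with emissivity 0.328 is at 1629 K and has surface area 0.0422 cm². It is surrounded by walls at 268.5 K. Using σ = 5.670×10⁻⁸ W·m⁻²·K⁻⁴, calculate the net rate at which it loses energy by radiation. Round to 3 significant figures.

Area A = 0.0422 cm² = 4.22×10⁻⁶ m².
Net radiated power P_net = εσA(T⁴ − T₀⁴) = 0.328×5.670×10⁻⁸×4.22×10⁻⁶×(1629⁴ − 268.5⁴).
T⁴ − T₀⁴ = 7.04181×10¹² − 5.19729×10⁹ = 7.03661×10¹² K⁴, so P_net = 0.552 W.

Net loss ≈ 0.552 W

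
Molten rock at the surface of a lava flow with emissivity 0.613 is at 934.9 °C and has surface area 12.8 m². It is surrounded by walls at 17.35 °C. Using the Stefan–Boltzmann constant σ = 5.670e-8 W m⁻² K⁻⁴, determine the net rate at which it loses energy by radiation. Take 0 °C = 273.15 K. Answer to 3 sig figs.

Net loss ≈ 9.44×10⁵ W

T = 934.9 °C + 273.15 = 1208.05 K.
Surroundings: T = 17.35 °C + 273.15 = 290.50 K.
Area A = 12.8 m².
Net radiated power P_net = εσA(T⁴ − T₀⁴) = 0.613×5.670×10⁻⁸×12.8×(1208.05⁴ − 290.50⁴).
T⁴ − T₀⁴ = 2.12980×10¹² − 7.12171×10⁹ = 2.12268×10¹² K⁴, so P_net = 9.44×10⁵ W.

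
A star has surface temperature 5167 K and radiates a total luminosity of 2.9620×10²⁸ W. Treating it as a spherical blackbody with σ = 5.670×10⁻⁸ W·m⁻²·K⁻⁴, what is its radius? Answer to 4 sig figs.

R ≈ 7.637×10⁹ m

L = 4πR²σT⁴ ⇒ R = √(L/(4πσT⁴)).
σT⁴ = 4.04145×10⁷ W/m², so R = √(2.9620×10²⁸/(4π×4.04145×10⁷)) = 7.637×10⁹ m.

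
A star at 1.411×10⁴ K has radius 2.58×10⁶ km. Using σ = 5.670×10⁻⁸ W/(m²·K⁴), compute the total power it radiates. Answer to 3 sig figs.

P ≈ 1.88×10²⁹ W

Surface area A = 4πR² = 4π(2.58×10⁹ m)² = 8.36468×10¹⁹ m².
P = σAT⁴ = 5.670×10⁻⁸ × 8.36468×10¹⁹ × (1.411×10⁴)⁴ = 1.88×10²⁹ W.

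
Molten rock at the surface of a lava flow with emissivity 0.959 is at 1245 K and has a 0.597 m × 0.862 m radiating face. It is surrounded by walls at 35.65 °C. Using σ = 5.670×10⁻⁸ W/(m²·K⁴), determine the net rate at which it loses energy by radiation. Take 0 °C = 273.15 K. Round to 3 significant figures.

Net loss ≈ 6.70×10⁴ W

Surroundings: T = 35.65 °C + 273.15 = 308.80 K.
Area A = 0.597 × 0.862 = 0.514614 m².
Net radiated power P_net = εσA(T⁴ − T₀⁴) = 0.959×5.670×10⁻⁸×0.514614×(1245⁴ − 308.80⁴).
T⁴ − T₀⁴ = 2.40258×10¹² − 9.09304×10⁹ = 2.39349×10¹² K⁴, so P_net = 6.70×10⁴ W.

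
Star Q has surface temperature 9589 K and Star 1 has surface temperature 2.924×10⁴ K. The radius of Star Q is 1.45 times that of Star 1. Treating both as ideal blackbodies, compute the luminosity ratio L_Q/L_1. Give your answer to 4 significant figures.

L ∝ R²T⁴, so L_Q/L_1 = (R_Q/R_1)²(T_Q/T_1)⁴ = (1.45)² × (9589/2.924×10⁴)⁴ = 2.1025 × 0.0115660 = 0.02432.

L_Q/L_1 ≈ 0.02432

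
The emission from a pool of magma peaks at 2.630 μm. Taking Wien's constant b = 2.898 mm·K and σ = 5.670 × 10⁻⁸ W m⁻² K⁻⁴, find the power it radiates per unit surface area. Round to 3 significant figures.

I ≈ 8.36×10⁴ W/m²

Wien's law: T = b/λ_max = 2.898×10⁻³/2.630×10⁻⁶ = 1101.90 K.
Then I = σT⁴ = 5.670×10⁻⁸×(1101.90)⁴ = 8.36×10⁴ W/m².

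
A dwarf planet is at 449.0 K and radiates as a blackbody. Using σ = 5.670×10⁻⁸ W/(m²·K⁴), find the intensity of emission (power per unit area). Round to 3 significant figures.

I ≈ 2.30×10³ W/m²

Stefan–Boltzmann: I = σT⁴ = 5.670×10⁻⁸ × (449.0)⁴ = 2.30×10³ W/m².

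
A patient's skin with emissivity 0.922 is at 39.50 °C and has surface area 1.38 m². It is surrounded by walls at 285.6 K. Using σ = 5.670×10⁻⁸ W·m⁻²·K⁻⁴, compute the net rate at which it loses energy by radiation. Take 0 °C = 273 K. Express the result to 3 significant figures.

Net loss ≈ 208 W

T = 39.50 °C + 273 = 312.50 K.
Area A = 1.38 m².
Net radiated power P_net = εσA(T⁴ − T₀⁴) = 0.922×5.670×10⁻⁸×1.38×(312.50⁴ − 285.6⁴).
T⁴ − T₀⁴ = 9.53674×10⁹ − 6.65323×10⁹ = 2.88351×10⁹ K⁴, so P_net = 208 W.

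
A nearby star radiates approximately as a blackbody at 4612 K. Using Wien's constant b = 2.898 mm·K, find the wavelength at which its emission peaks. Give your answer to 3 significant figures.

λ_max ≈ 0.628 μm

Wien's displacement law: λ_max = b/T = (2.898×10⁻³ m·K)/(4612 K) = 6.284×10⁻⁷ m.
That is 0.628 μm, in the visible range.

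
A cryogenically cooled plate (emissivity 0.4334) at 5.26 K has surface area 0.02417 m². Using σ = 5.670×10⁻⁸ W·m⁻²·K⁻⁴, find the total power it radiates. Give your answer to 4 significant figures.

P ≈ 4.547×10⁻⁷ W

Area A = 0.02417 m².
P = εσAT⁴ = 0.4334 × 5.670×10⁻⁸ × 0.02417 × (5.26)⁴ = 4.547×10⁻⁷ W.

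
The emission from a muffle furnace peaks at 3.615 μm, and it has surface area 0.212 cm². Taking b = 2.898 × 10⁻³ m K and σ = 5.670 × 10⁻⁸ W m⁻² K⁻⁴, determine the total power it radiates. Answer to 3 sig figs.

Wien's law: T = b/λ_max = 2.898×10⁻³/3.615×10⁻⁶ = 801.660 K.
Area A = 0.212 cm² = 2.12×10⁻⁵ m².
Then P = σAT⁴ = 5.670×10⁻⁸×2.12×10⁻⁵×(801.660)⁴ = 0.496 W.

P ≈ 0.496 W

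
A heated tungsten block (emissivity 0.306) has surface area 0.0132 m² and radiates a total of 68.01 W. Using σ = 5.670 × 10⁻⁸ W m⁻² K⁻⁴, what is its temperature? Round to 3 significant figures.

Area A = 0.0132 m².
P = εσAT⁴ ⇒ T = (P/(εσA))^(1/4) = (68.01/(0.306×5.670×10⁻⁸×0.0132))^(1/4) = 738 K.

T ≈ 738 K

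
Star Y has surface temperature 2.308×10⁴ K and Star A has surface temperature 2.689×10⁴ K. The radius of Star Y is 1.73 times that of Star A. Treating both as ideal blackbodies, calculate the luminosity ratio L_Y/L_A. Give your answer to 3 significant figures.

L ∝ R²T⁴, so L_Y/L_A = (R_Y/R_A)²(T_Y/T_A)⁴ = (1.73)² × (2.308×10⁴/2.689×10⁴)⁴ = 2.9929 × 0.542725 = 1.62.

L_Y/L_A ≈ 1.62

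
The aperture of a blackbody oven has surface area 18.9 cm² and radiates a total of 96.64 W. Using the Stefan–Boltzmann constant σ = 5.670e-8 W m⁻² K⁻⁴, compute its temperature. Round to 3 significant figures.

Area A = 18.9 cm² = 1.89×10⁻³ m².
P = σAT⁴ ⇒ T = (P/(σA))^(1/4) = (96.64/(5.670×10⁻⁸×1.89×10⁻³))^(1/4) = 974 K.

T ≈ 974 K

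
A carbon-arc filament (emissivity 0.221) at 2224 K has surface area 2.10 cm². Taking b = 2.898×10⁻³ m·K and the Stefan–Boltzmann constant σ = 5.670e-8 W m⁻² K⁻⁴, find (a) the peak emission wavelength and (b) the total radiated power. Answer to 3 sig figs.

(a) λ_max = b/T = 2.898×10⁻³/2224 = 1.303×10⁻⁶ m = 1.30×10³ nm.
Area A = 2.10 cm² = 2.10×10⁻⁴ m².
(b) P = εσAT⁴ = 0.221×5.670×10⁻⁸×2.10×10⁻⁴×(2224)⁴ = 64.4 W.

λ_max ≈ 1.30×10³ nm; P ≈ 64.4 W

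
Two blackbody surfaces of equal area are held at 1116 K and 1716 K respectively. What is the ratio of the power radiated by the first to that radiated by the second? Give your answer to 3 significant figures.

P₁/P₂ ≈ 0.179

With equal areas, P₁/P₂ = (T₁/T₂)⁴ = (1116/1716)⁴ = 0.179.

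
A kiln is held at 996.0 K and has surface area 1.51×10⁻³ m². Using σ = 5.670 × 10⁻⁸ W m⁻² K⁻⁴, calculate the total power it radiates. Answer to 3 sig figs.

P ≈ 84.3 W

Area A = 1.51×10⁻³ m².
P = σAT⁴ = 5.670×10⁻⁸ × 1.51×10⁻³ × (996.0)⁴ = 84.3 W.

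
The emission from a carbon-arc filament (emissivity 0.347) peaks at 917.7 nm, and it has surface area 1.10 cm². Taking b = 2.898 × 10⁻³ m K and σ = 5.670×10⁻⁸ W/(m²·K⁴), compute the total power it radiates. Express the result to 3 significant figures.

P ≈ 215 W

Wien's law: T = b/λ_max = 2.898×10⁻³/9.177×10⁻⁷ = 3157.89 K.
Area A = 1.10 cm² = 1.10×10⁻⁴ m².
Then P = εσAT⁴ = 0.347×5.670×10⁻⁸×1.10×10⁻⁴×(3157.89)⁴ = 215 W.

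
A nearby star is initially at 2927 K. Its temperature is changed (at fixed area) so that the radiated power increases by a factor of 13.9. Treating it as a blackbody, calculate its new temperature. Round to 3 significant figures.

P ∝ T⁴, so T₂/T₁ = (P₂/P₁)^(1/4) = (13.9)^(1/4) = 1.93087.
T₂ = 2927 × 1.93087 = 5.65×10³ K.

T₂ ≈ 5.65×10³ K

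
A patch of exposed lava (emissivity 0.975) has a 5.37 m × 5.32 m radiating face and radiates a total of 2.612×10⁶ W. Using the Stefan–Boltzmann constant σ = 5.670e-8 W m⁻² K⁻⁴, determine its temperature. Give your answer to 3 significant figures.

T ≈ 1.13×10³ K

Area A = 5.37 × 5.32 = 28.5684 m².
P = εσAT⁴ ⇒ T = (P/(εσA))^(1/4) = (2.612×10⁶/(0.975×5.670×10⁻⁸×28.5684))^(1/4) = 1.13×10³ K.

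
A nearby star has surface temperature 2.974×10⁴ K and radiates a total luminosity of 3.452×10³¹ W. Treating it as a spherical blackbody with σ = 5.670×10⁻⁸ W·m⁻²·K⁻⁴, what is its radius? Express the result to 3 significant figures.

R ≈ 7.87×10⁹ m

L = 4πR²σT⁴ ⇒ R = √(L/(4πσT⁴)).
σT⁴ = 4.43554×10¹⁰ W/m², so R = √(3.452×10³¹/(4π×4.43554×10¹⁰)) = 7.87×10⁹ m.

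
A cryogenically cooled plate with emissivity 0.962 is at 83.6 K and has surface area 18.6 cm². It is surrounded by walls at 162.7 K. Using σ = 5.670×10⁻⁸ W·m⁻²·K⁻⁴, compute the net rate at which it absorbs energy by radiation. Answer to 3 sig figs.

Net gain ≈ 0.0661 W

Area A = 18.6 cm² = 1.86×10⁻³ m².
Net radiated power P_net = εσA(T⁴ − T₀⁴) = 0.962×5.670×10⁻⁸×1.86×10⁻³×(83.6⁴ − 162.7⁴).
T⁴ − T₀⁴ = 4.88456×10⁷ − 7.00729×10⁸ = -6.51883×10⁸ K⁴, so P_net = -0.0661 W — negative, meaning a net gain of 0.0661 W.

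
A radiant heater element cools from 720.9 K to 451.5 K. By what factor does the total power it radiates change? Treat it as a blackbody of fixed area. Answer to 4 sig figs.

P ∝ T⁴, so P₂/P₁ = (T₂/T₁)⁴ = (451.5/720.9)⁴ = (0.626300)⁴ = 0.1539.

P₂/P₁ ≈ 0.1539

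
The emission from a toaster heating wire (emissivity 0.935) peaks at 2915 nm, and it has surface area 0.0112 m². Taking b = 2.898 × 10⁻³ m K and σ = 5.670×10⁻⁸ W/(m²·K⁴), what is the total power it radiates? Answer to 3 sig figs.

Wien's law: T = b/λ_max = 2.898×10⁻³/2.915×10⁻⁶ = 994.168 K.
Area A = 0.0112 m².
Then P = εσAT⁴ = 0.935×5.670×10⁻⁸×0.0112×(994.168)⁴ = 580 W.

P ≈ 580 W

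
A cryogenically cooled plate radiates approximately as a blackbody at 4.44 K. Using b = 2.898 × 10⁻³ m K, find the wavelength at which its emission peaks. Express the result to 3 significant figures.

λ_max ≈ 6.53×10⁻⁴ m

Wien's displacement law: λ_max = b/T = (2.898×10⁻³ m·K)/(4.44 K) = 6.527×10⁻⁴ m.
That is 6.53×10⁻⁴ m, in the infrared range.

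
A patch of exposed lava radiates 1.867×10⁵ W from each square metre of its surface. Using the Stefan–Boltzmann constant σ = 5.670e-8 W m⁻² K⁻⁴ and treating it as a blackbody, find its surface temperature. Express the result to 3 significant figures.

T ≈ 1.35×10³ K

I = σT⁴, so T = (I/σ)^(1/4) = (1.867×10⁵/(5.670×10⁻⁸))^(1/4) = 1.35×10³ K.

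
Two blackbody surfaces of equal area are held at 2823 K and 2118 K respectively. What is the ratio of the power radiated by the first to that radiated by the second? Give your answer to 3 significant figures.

P₁/P₂ ≈ 3.16

With equal areas, P₁/P₂ = (T₁/T₂)⁴ = (2823/2118)⁴ = 3.16.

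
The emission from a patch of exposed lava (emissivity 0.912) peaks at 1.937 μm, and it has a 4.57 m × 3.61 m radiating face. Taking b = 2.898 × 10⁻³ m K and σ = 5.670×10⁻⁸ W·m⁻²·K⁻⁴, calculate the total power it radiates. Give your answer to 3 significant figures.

Wien's law: T = b/λ_max = 2.898×10⁻³/1.937×10⁻⁶ = 1496.13 K.
Area A = 4.57 × 3.61 = 16.4977 m².
Then P = εσAT⁴ = 0.912×5.670×10⁻⁸×16.4977×(1496.13)⁴ = 4.27×10⁶ W.

P ≈ 4.27×10⁶ W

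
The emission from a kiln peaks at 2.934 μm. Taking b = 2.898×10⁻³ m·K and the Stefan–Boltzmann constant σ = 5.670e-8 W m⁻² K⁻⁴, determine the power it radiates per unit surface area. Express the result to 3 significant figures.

I ≈ 5.40×10⁴ W/m²

Wien's law: T = b/λ_max = 2.898×10⁻³/2.934×10⁻⁶ = 987.730 K.
Then I = σT⁴ = 5.670×10⁻⁸×(987.730)⁴ = 5.40×10⁴ W/m².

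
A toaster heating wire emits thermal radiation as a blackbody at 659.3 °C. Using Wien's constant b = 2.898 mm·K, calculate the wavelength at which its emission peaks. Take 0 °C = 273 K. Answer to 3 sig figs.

λ_max ≈ 3.11 μm

T = 659.3 °C + 273 = 932.3 K.
Wien's displacement law: λ_max = b/T = (2.898×10⁻³ m·K)/(932.3 K) = 3.108×10⁻⁶ m.
That is 3.11 μm, in the infrared range.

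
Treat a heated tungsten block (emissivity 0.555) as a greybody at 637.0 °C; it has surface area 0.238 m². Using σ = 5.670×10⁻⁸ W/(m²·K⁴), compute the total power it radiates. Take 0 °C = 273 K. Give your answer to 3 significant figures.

P ≈ 5.14×10³ W

T = 637.0 °C + 273 = 910.0 K.
Area A = 0.238 m².
P = εσAT⁴ = 0.555 × 5.670×10⁻⁸ × 0.238 × (910.0)⁴ = 5.14×10³ W.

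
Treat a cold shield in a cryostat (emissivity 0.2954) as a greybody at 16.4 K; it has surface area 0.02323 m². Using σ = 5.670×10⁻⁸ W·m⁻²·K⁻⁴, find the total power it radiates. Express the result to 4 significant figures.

Area A = 0.02323 m².
P = εσAT⁴ = 0.2954 × 5.670×10⁻⁸ × 0.02323 × (16.4)⁴ = 2.815×10⁻⁵ W.

P ≈ 2.815×10⁻⁵ W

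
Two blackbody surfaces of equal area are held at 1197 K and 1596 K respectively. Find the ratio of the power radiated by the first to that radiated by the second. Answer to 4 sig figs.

P₁/P₂ ≈ 0.3164

With equal areas, P₁/P₂ = (T₁/T₂)⁴ = (1197/1596)⁴ = 0.3164.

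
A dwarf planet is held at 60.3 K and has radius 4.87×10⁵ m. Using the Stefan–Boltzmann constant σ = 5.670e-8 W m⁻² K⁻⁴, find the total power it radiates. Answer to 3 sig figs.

P ≈ 2.23×10¹² W

Surface area A = 4πR² = 4π(4.87×10⁵ m)² = 2.98035×10¹² m².
P = σAT⁴ = 5.670×10⁻⁸ × 2.98035×10¹² × (60.3)⁴ = 2.23×10¹² W.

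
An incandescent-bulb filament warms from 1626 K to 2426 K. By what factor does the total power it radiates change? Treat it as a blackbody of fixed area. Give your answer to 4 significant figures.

P₂/P₁ ≈ 4.955

P ∝ T⁴, so P₂/P₁ = (T₂/T₁)⁴ = (2426/1626)⁴ = (1.49200)⁴ = 4.955.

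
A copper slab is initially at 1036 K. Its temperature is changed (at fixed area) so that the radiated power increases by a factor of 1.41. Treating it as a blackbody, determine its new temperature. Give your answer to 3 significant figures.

P ∝ T⁴, so T₂/T₁ = (P₂/P₁)^(1/4) = (1.41)^(1/4) = 1.08969.
T₂ = 1036 × 1.08969 = 1.13×10³ K.

T₂ ≈ 1.13×10³ K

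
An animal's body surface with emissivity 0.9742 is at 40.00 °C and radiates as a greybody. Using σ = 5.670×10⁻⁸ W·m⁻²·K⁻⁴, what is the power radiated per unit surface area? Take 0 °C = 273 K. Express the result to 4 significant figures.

I ≈ 530.2 W/m²

T = 40.00 °C + 273 = 313.00 K.
Stefan–Boltzmann: I = εσT⁴ = 0.9742 × 5.670×10⁻⁸ × (313.00)⁴ = 530.2 W/m².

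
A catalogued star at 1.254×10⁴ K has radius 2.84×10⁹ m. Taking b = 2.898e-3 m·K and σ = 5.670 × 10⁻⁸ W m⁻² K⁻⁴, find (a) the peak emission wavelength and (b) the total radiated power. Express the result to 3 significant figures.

(a) λ_max = b/T = 2.898×10⁻³/1.254×10⁴ = 2.311×10⁻⁷ m = 231 nm.
Surface area A = 4πR² = 4π(2.84×10⁹ m)² = 1.01355×10²⁰ m².
(b) P = σAT⁴ = 5.670×10⁻⁸×1.01355×10²⁰×(1.254×10⁴)⁴ = 1.42×10²⁹ W.

λ_max ≈ 231 nm; P ≈ 1.42×10²⁹ W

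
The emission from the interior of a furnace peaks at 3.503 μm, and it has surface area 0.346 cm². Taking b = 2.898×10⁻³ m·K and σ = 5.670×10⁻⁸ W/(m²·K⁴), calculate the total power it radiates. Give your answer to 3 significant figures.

Wien's law: T = b/λ_max = 2.898×10⁻³/3.503×10⁻⁶ = 827.291 K.
Area A = 0.346 cm² = 3.46×10⁻⁵ m².
Then P = σAT⁴ = 5.670×10⁻⁸×3.46×10⁻⁵×(827.291)⁴ = 0.919 W.

P ≈ 0.919 W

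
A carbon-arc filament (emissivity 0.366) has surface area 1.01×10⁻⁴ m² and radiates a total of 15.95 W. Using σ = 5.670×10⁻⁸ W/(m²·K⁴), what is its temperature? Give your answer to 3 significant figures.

T ≈ 1.66×10³ K

Area A = 1.01×10⁻⁴ m².
P = εσAT⁴ ⇒ T = (P/(εσA))^(1/4) = (15.95/(0.366×5.670×10⁻⁸×1.01×10⁻⁴))^(1/4) = 1.66×10³ K.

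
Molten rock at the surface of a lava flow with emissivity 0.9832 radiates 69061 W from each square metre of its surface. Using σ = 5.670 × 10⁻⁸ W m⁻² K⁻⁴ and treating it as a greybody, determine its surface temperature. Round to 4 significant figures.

I = εσT⁴, so T = (I/εσ)^(1/4) = (69061/(0.9832×5.670×10⁻⁸))^(1/4) = 1055 K.

T ≈ 1055 K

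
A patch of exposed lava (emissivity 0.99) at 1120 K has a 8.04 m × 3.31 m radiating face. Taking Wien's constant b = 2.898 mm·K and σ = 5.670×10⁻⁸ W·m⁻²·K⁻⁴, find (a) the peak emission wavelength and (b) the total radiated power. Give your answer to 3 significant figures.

λ_max ≈ 2.59 μm; P ≈ 2.35×10⁶ W

(a) λ_max = b/T = 2.898×10⁻³/1120 = 2.587×10⁻⁶ m = 2.59 μm.
Area A = 8.04 × 3.31 = 26.6124 m².
(b) P = εσAT⁴ = 0.99×5.670×10⁻⁸×26.6124×(1120)⁴ = 2.35×10⁶ W.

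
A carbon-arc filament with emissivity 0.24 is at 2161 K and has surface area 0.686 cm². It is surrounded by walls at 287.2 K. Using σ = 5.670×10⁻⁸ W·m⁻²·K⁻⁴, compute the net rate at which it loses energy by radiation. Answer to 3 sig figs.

Net loss ≈ 20.4 W

Area A = 0.686 cm² = 6.86×10⁻⁵ m².
Net radiated power P_net = εσA(T⁴ − T₀⁴) = 0.24×5.670×10⁻⁸×6.86×10⁻⁵×(2161⁴ − 287.2⁴).
T⁴ − T₀⁴ = 2.18082×10¹³ − 6.80358×10⁹ = 2.18014×10¹³ K⁴, so P_net = 20.4 W.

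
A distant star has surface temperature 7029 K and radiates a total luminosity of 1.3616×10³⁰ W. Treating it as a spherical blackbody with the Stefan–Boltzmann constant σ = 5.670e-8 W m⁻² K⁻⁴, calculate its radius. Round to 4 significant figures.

R ≈ 2.798×10¹⁰ m

L = 4πR²σT⁴ ⇒ R = √(L/(4πσT⁴)).
σT⁴ = 1.38407×10⁸ W/m², so R = √(1.3616×10³⁰/(4π×1.38407×10⁸)) = 2.798×10¹⁰ m.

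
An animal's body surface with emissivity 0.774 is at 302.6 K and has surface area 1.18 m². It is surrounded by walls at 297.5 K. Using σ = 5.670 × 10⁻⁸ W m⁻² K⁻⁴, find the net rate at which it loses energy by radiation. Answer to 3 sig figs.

Net loss ≈ 28.5 W

Area A = 1.18 m².
Net radiated power P_net = εσA(T⁴ − T₀⁴) = 0.774×5.670×10⁻⁸×1.18×(302.6⁴ − 297.5⁴).
T⁴ − T₀⁴ = 8.38447×10⁹ − 7.83336×10⁹ = 5.51110×10⁸ K⁴, so P_net = 28.5 W.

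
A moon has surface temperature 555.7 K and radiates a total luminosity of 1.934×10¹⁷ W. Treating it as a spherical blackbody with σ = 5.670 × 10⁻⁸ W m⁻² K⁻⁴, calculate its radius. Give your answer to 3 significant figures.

L = 4πR²σT⁴ ⇒ R = √(L/(4πσT⁴)).
σT⁴ = 5406.85 W/m², so R = √(1.934×10¹⁷/(4π×5406.85)) = 1.69×10⁶ m.

R ≈ 1.69×10⁶ m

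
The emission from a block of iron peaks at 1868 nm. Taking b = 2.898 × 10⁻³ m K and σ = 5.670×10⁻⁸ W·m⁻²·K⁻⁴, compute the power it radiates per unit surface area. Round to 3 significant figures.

Wien's law: T = b/λ_max = 2.898×10⁻³/1.868×10⁻⁶ = 1551.39 K.
Then I = σT⁴ = 5.670×10⁻⁸×(1551.39)⁴ = 3.28×10⁵ W/m².

I ≈ 3.28×10⁵ W/m²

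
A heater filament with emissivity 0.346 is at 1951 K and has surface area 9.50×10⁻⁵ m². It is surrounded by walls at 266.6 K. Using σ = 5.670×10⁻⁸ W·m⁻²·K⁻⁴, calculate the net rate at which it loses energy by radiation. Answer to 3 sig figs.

Area A = 9.50×10⁻⁵ m².
Net radiated power P_net = εσA(T⁴ − T₀⁴) = 0.346×5.670×10⁻⁸×9.50×10⁻⁵×(1951⁴ − 266.6⁴).
T⁴ − T₀⁴ = 1.44887×10¹³ − 5.05174×10⁹ = 1.44836×10¹³ K⁴, so P_net = 27.0 W.

Net loss ≈ 27.0 W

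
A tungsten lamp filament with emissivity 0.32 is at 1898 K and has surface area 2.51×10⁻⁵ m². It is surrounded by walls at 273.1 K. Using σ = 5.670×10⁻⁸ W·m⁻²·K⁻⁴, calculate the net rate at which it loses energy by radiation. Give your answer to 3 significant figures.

Net loss ≈ 5.91 W

Area A = 2.51×10⁻⁵ m².
Net radiated power P_net = εσA(T⁴ − T₀⁴) = 0.32×5.670×10⁻⁸×2.51×10⁻⁵×(1898⁴ − 273.1⁴).
T⁴ − T₀⁴ = 1.29773×10¹³ − 5.56271×10⁹ = 1.29717×10¹³ K⁴, so P_net = 5.91 W.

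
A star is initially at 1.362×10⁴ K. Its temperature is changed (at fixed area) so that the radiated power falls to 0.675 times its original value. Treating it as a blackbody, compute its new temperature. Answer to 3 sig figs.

P ∝ T⁴, so T₂/T₁ = (P₂/P₁)^(1/4) = (0.675)^(1/4) = 0.906413.
T₂ = 1.362×10⁴ × 0.906413 = 1.23×10⁴ K.

T₂ ≈ 1.23×10⁴ K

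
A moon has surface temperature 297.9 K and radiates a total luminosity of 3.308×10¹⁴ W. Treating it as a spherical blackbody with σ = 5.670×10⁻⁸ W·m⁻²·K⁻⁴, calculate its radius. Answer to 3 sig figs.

R ≈ 2.43×10⁵ m

L = 4πR²σT⁴ ⇒ R = √(L/(4πσT⁴)).
σT⁴ = 446.545 W/m², so R = √(3.308×10¹⁴/(4π×446.545)) = 2.43×10⁵ m.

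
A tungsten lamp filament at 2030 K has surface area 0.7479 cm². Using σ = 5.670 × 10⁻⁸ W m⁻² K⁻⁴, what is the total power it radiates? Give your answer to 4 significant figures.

Area A = 0.7479 cm² = 7.479×10⁻⁵ m².
P = σAT⁴ = 5.670×10⁻⁸ × 7.479×10⁻⁵ × (2030)⁴ = 72.01 W.

P ≈ 72.01 W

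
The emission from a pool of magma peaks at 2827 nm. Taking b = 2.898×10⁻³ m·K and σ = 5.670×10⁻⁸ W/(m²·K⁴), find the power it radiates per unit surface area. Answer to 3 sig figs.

I ≈ 6.26×10⁴ W/m²

Wien's law: T = b/λ_max = 2.898×10⁻³/2.827×10⁻⁶ = 1025.11 K.
Then I = σT⁴ = 5.670×10⁻⁸×(1025.11)⁴ = 6.26×10⁴ W/m².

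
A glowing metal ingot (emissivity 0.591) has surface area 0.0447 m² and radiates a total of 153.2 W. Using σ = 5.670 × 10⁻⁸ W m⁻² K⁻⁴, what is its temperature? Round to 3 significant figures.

T ≈ 566 K

Area A = 0.0447 m².
P = εσAT⁴ ⇒ T = (P/(εσA))^(1/4) = (153.2/(0.591×5.670×10⁻⁸×0.0447))^(1/4) = 566 K.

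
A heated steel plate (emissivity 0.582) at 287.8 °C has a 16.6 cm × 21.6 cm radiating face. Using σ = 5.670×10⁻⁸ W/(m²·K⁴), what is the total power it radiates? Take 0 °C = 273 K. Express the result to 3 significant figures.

P ≈ 117 W

T = 287.8 °C + 273 = 560.8 K.
Area A = 0.166 × 0.216 = 0.035856 m².
P = εσAT⁴ = 0.582 × 5.670×10⁻⁸ × 0.035856 × (560.8)⁴ = 117 W.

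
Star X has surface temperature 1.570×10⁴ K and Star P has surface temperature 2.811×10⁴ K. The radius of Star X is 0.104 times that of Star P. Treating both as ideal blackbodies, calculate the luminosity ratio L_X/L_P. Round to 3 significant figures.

L_X/L_P ≈ 1.05×10⁻³

L ∝ R²T⁴, so L_X/L_P = (R_X/R_P)²(T_X/T_P)⁴ = (0.104)² × (1.570×10⁴/2.811×10⁴)⁴ = 0.010816 × 0.0973095 = 1.05×10⁻³.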